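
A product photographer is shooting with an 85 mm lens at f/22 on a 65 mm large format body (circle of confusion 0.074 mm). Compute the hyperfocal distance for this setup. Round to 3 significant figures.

Hyperfocal distance H = f²/(N·c) + f = 85²/(22 × 0.074) + 85 = 7225/1.628 + 85 ≈ 4523.0 mm ≈ 4.52 m.

4.52 m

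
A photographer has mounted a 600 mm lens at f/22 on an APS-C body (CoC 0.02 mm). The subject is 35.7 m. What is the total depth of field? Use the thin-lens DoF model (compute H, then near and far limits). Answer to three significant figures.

3.07 m

Hyperfocal distance H = f²/(N·c) + f = 600²/(22 × 0.02) + 600 = 360000/0.44 + 600 ≈ 818781.8 mm ≈ 818.8 m.
Near limit Dn = s·(H − f)/(H + s − 2f) = 35700 × (818781.8 − 600) / (818781.8 + 35700 − 2 × 600) = 35700 × 818181.8 / 853281.8 ≈ 34231.5 mm.
Far limit Df = s·(H − f)/(H − s) = 35700 × (818781.8 − 600) / (818781.8 − 35700) = 35700 × 818181.8 / 783081.8 ≈ 37300.2 mm.
Depth of field = Df − Dn = 37300.2 − 34231.5 ≈ 3068.7 mm ≈ 3.07 m.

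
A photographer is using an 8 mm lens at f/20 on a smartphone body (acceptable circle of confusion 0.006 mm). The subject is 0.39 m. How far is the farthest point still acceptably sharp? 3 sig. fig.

Hyperfocal distance H = f²/(N·c) + f = 8²/(20 × 0.006) + 8 = 64/0.12 + 8 ≈ 541.3 mm ≈ 0.541 m.
Far limit Df = s·(H − f)/(H − s) = 390 × (541.3 − 8) / (541.3 − 390) = 390 × 533.3 / 151.3 ≈ 1374.4 mm ≈ 1.37 m.

1.37 m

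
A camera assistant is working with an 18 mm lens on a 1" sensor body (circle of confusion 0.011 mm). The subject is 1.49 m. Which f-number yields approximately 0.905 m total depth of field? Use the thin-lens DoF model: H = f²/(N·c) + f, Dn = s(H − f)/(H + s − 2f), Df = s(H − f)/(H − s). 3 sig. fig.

Write h = H − f = f²/(N·c). The thin-lens limits are Dn = s·h/(h + (s−f)) and Df = s·h/(h − (s−f)), so DoF = Df − Dn = 2·s·(s−f)·h / (h² − (s−f)²).
That is a quadratic in h: DoF·h² − 2·s·(s−f)·h − DoF·(s−f)² = 0 ⇒ h = (s−f)·(s + √(s² + DoF²)) / DoF = 1472 × (1490 + √(1490² + 905²)) / 905 = 1472 × (1490 + 1743.31) / 905 ≈ 5259.0 mm.
Then N = f²/(c·h) = 18² / (0.011 × 5259.0) = 324 / 57.849 ≈ 5.60.

f/5.60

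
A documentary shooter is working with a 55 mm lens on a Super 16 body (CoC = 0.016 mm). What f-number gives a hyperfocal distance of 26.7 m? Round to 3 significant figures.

f/7.10

Rearrange H = f²/(N·c) + f for N: N = f² / ((H − f)·c).
N = 55² / ((26700 − 55) × 0.016) = 3025 / 426.3 ≈ 7.10.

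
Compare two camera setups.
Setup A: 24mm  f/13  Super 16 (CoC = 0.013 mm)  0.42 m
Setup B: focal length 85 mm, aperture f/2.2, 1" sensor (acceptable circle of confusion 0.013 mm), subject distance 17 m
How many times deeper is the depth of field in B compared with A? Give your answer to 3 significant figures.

23.1

Setup A: H = 24²/(13×0.013) + 24 ≈ 3432.3 mm; DoF = Df − Dn = 475.214 − 376.281 ≈ 98.933 mm.
Setup B: H = 85²/(2.2×0.013) + 85 ≈ 252707.4 mm; DoF = Df − Dn = 18220.0 − 15933.2 ≈ 2286.8 mm.
Ratio = 2286.8 / 98.933 ≈ 23.1.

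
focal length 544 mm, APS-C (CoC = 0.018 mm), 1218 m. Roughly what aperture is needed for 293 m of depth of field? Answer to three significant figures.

Write h = H − f = f²/(N·c). The thin-lens limits are Dn = s·h/(h + (s−f)) and Df = s·h/(h − (s−f)), so DoF = Df − Dn = 2·s·(s−f)·h / (h² − (s−f)²).
That is a quadratic in h: DoF·h² − 2·s·(s−f)·h − DoF·(s−f)² = 0 ⇒ h = (s−f)·(s + √(s² + DoF²)) / DoF = 1217456 × (1218000 + √(1218000² + 293000²)) / 293000 = 1217456 × (1218000 + 1252746) / 293000 ≈ 10266296 mm.
Then N = f²/(c·h) = 544² / (0.018 × 10266296) = 295936 / 184793 ≈ 1.60.

f/1.60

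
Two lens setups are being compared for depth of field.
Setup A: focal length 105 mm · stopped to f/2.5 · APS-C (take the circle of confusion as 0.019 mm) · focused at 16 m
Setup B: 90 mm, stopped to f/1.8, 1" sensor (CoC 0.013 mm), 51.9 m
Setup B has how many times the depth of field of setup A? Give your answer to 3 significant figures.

7.22

Setup A: H = 105²/(2.5×0.019) + 105 ≈ 232210.3 mm; DoF = Df − Dn = 17176.3 − 14974.5 ≈ 2201.8 mm.
Setup B: H = 90²/(1.8×0.013) + 90 ≈ 346243.8 mm; DoF = Df − Dn = 61035 − 45143 ≈ 15892 mm.
Ratio = 15892 / 2201.8 ≈ 7.22.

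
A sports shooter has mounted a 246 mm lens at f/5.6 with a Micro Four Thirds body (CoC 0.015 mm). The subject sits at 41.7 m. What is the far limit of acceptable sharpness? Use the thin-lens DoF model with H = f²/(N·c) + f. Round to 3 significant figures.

44.2 m

Hyperfocal distance H = f²/(N·c) + f = 246²/(5.6 × 0.015) + 246 = 60516/0.084 + 246 ≈ 720674.6 mm ≈ 720.7 m.
Far limit Df = s·(H − f)/(H − s) = 41700 × (720674.6 − 246) / (720674.6 − 41700) = 41700 × 720428.6 / 678974.6 ≈ 44246 mm ≈ 44.2 m.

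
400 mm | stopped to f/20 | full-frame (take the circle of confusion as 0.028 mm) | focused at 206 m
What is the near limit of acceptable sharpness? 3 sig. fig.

Hyperfocal distance H = f²/(N·c) + f = 400²/(20 × 0.028) + 400 = 160000/0.56 + 400 ≈ 286114.3 mm ≈ 286.1 m.
Near limit Dn = s·(H − f)/(H + s − 2f) = 206000 × (286114.3 − 400) / (286114.3 + 206000 − 2 × 400) = 206000 × 285714.3 / 491314.3 ≈ 119795 mm ≈ 120 m.

120 m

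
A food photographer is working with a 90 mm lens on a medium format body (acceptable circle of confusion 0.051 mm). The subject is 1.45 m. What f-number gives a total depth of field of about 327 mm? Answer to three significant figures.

f/13

Write h = H − f = f²/(N·c). The thin-lens limits are Dn = s·h/(h + (s−f)) and Df = s·h/(h − (s−f)), so DoF = Df − Dn = 2·s·(s−f)·h / (h² − (s−f)²).
That is a quadratic in h: DoF·h² − 2·s·(s−f)·h − DoF·(s−f)² = 0 ⇒ h = (s−f)·(s + √(s² + DoF²)) / DoF = 1360 × (1450 + √(1450² + 327²)) / 327 = 1360 × (1450 + 1486.41) / 327 ≈ 12213 mm.
Then N = f²/(c·h) = 90² / (0.051 × 12213) = 8100 / 622.84 ≈ 13.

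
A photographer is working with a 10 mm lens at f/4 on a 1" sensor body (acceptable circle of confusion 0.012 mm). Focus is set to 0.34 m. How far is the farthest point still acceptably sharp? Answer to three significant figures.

404 mm

Hyperfocal distance H = f²/(N·c) + f = 10²/(4 × 0.012) + 10 = 100/0.048 + 10 ≈ 2093.3 mm ≈ 2.093 m.
Far limit Df = s·(H − f)/(H − s) = 340 × (2093.3 − 10) / (2093.3 − 340) = 340 × 2083.3 / 1753.3 ≈ 403.99 mm.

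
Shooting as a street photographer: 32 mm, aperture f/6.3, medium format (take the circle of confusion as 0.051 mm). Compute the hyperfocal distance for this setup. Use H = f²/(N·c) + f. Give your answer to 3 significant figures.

Hyperfocal distance H = f²/(N·c) + f = 32²/(6.3 × 0.051) + 32 = 1024/0.3213 + 32 ≈ 3219.1 mm ≈ 3.22 m.

3.22 m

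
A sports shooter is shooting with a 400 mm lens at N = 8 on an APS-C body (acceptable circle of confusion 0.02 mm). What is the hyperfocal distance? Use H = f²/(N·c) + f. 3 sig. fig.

Hyperfocal distance H = f²/(N·c) + f = 400²/(8 × 0.02) + 400 = 160000/0.16 + 400 ≈ 1000400.0 mm ≈ 1000 m.

1000 m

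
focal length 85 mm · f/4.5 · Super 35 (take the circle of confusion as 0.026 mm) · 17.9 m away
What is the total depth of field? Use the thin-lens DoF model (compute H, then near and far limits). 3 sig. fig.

Hyperfocal distance H = f²/(N·c) + f = 85²/(4.5 × 0.026) + 85 = 7225/0.117 + 85 ≈ 61837.1 mm ≈ 61.84 m.
Near limit Dn = s·(H − f)/(H + s − 2f) = 17900 × (61837.1 − 85) / (61837.1 + 17900 − 2 × 85) = 17900 × 61752.1 / 79567.1 ≈ 13892 mm.
Far limit Df = s·(H − f)/(H − s) = 17900 × (61837.1 − 85) / (61837.1 − 17900) = 17900 × 61752.1 / 43937.1 ≈ 25158 mm.
Depth of field = Df − Dn = 25158 − 13892 ≈ 11266 mm ≈ 11.3 m.

11.3 m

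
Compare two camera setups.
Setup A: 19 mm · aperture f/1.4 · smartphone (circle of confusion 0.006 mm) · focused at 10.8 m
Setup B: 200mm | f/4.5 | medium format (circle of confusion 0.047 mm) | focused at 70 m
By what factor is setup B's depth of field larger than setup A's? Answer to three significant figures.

Setup A: H = 19²/(1.4×0.006) + 19 ≈ 42995.2 mm; DoF = Df − Dn = 14416.5 − 8634.1 ≈ 5782.4 mm.
Setup B: H = 200²/(4.5×0.047) + 200 ≈ 189325.3 mm; DoF = Df − Dn = 110947 − 51130 ≈ 59817 mm.
Ratio = 59817 / 5782.4 ≈ 10.3.

10.3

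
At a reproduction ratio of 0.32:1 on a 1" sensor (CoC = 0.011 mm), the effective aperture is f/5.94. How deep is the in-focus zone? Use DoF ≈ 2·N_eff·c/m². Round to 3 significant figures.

At magnification m, DoF ≈ 2·N_eff·c/m² = 2 × 5.94 × 0.011 / 0.32² = 0.1307 / 0.1024 ≈ 1.28 mm.

1.28 mm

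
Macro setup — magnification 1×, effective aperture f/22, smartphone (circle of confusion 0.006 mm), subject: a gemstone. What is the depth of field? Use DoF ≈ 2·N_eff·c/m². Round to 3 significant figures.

0.264 mm

At magnification m, DoF ≈ 2·N_eff·c/m² = 2 × 22 × 0.006 / 1² = 0.264 / 1 ≈ 0.264 mm.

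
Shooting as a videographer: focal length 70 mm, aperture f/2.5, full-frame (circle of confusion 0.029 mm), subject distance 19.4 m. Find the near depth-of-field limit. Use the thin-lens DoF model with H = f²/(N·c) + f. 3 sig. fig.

Hyperfocal distance H = f²/(N·c) + f = 70²/(2.5 × 0.029) + 70 = 4900/0.0725 + 70 ≈ 67656.2 mm ≈ 67.66 m.
Near limit Dn = s·(H − f)/(H + s − 2f) = 19400 × (67656.2 − 70) / (67656.2 + 19400 − 2 × 70) = 19400 × 67586.2 / 86916.2 ≈ 15085 mm ≈ 15.1 m.

15.1 m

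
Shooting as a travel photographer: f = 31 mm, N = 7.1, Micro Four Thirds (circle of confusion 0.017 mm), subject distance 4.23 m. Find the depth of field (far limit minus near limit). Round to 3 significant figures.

Hyperfocal distance H = f²/(N·c) + f = 31²/(7.1 × 0.017) + 31 = 961/0.1207 + 31 ≈ 7992.9 mm ≈ 7.993 m.
Near limit Dn = s·(H − f)/(H + s − 2f) = 4230 × (7992.9 − 31) / (7992.9 + 4230 − 2 × 31) = 4230 × 7961.9 / 12160.9 ≈ 2769.4 mm.
Far limit Df = s·(H − f)/(H − s) = 4230 × (7992.9 − 31) / (7992.9 − 4230) = 4230 × 7961.9 / 3762.9 ≈ 8950.2 mm.
Depth of field = Df − Dn = 8950.2 − 2769.4 ≈ 6180.8 mm ≈ 6.18 m.

6.18 m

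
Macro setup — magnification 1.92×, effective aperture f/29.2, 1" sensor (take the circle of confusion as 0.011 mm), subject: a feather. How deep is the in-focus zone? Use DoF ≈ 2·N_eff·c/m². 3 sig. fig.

At magnification m, DoF ≈ 2·N_eff·c/m² = 2 × 29.2 × 0.011 / 1.92² = 0.6424 / 3.686 ≈ 0.174 mm.

0.174 mm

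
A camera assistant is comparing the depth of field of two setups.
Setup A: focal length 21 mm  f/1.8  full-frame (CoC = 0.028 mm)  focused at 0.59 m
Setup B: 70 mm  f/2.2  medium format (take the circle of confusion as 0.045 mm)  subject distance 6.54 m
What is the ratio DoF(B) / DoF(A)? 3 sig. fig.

22.6

Setup A: H = 21²/(1.8×0.028) + 21 ≈ 8771.0 mm; DoF = Df − Dn = 631.035 − 553.976 ≈ 77.059 mm.
Setup B: H = 70²/(2.2×0.045) + 70 ≈ 49564.9 mm; DoF = Df − Dn = 7523.5 − 5783.9 ≈ 1739.6 mm.
Ratio = 1739.6 / 77.059 ≈ 22.6.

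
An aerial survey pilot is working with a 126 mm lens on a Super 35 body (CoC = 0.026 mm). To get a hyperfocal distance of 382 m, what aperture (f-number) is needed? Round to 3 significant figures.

Rearrange H = f²/(N·c) + f for N: N = f² / ((H − f)·c).
N = 126² / ((382000 − 126) × 0.026) = 15876 / 9929 ≈ 1.60.

f/1.60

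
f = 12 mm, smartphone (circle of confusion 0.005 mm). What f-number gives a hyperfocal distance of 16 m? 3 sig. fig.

Rearrange H = f²/(N·c) + f for N: N = f² / ((H − f)·c).
N = 12² / ((16000 − 12) × 0.005) = 144 / 79.94 ≈ 1.80.

f/1.80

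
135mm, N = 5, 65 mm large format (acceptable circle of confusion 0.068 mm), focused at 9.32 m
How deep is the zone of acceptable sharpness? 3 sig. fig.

Hyperfocal distance H = f²/(N·c) + f = 135²/(5 × 0.068) + 135 = 18225/0.34 + 135 ≈ 53737.9 mm ≈ 53.74 m.
Near limit Dn = s·(H − f)/(H + s − 2f) = 9320 × (53737.9 − 135) / (53737.9 + 9320 − 2 × 135) = 9320 × 53602.9 / 62787.9 ≈ 7956.6 mm.
Far limit Df = s·(H − f)/(H − s) = 9320 × (53737.9 − 135) / (53737.9 − 9320) = 9320 × 53602.9 / 44417.9 ≈ 11247.2 mm.
Depth of field = Df − Dn = 11247.2 − 7956.6 ≈ 3290.6 mm ≈ 3.29 m.

3.29 m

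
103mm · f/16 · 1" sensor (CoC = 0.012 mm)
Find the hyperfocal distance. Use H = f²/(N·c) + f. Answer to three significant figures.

55.4 m

Hyperfocal distance H = f²/(N·c) + f = 103²/(16 × 0.012) + 103 = 10609/0.192 + 103 ≈ 55358.2 mm ≈ 55.4 m.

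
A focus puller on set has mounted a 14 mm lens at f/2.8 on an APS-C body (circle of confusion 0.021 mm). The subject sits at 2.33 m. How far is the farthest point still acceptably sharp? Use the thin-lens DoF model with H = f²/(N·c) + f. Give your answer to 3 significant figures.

Hyperfocal distance H = f²/(N·c) + f = 14²/(2.8 × 0.021) + 14 = 196/0.0588 + 14 ≈ 3347.3 mm ≈ 3.347 m.
Far limit Df = s·(H − f)/(H − s) = 2330 × (3347.3 − 14) / (3347.3 − 2330) = 2330 × 3333.3 / 1017.3 ≈ 7634.3 mm ≈ 7.63 m.

7.63 m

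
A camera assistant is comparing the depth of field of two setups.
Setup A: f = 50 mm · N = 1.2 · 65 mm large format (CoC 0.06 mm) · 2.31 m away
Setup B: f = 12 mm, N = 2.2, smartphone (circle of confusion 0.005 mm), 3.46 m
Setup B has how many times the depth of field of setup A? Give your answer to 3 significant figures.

6.49

Setup A: H = 50²/(1.2×0.06) + 50 ≈ 34772.2 mm; DoF = Df − Dn = 2470.82 − 2168.83 ≈ 301.99 mm.
Setup B: H = 12²/(2.2×0.005) + 12 ≈ 13102.9 mm; DoF = Df − Dn = 4697.2 − 2738.7 ≈ 1958.5 mm.
Ratio = 1958.5 / 301.99 ≈ 6.49.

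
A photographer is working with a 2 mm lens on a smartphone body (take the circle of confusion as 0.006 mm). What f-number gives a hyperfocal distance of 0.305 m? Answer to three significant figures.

Rearrange H = f²/(N·c) + f for N: N = f² / ((H − f)·c).
N = 2² / ((305 − 2) × 0.006) = 4 / 1.818 ≈ 2.20.

f/2.20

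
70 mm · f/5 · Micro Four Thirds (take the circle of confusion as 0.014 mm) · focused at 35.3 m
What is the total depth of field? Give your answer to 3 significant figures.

Hyperfocal distance H = f²/(N·c) + f = 70²/(5 × 0.014) + 70 = 4900/0.07 + 70 ≈ 70070.0 mm ≈ 70.07 m.
Near limit Dn = s·(H − f)/(H + s − 2f) = 35300 × (70070.0 − 70) / (70070.0 + 35300 − 2 × 70) = 35300 × 70000.0 / 105230.0 ≈ 23482 mm.
Far limit Df = s·(H − f)/(H − s) = 35300 × (70070.0 − 70) / (70070.0 − 35300) = 35300 × 70000.0 / 34770.0 ≈ 71067 mm.
Depth of field = Df − Dn = 71067 − 23482 ≈ 47585 mm ≈ 47.6 m.

47.6 m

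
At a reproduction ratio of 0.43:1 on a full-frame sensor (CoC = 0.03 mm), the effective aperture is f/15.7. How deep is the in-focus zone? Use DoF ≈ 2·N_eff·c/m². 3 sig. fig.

At magnification m, DoF ≈ 2·N_eff·c/m² = 2 × 15.7 × 0.03 / 0.43² = 0.942 / 0.1849 ≈ 5.09 mm.

5.09 mm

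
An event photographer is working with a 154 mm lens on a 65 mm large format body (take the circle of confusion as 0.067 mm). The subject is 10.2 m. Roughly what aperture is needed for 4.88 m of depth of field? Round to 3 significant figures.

Write h = H − f = f²/(N·c). The thin-lens limits are Dn = s·h/(h + (s−f)) and Df = s·h/(h − (s−f)), so DoF = Df − Dn = 2·s·(s−f)·h / (h² − (s−f)²).
That is a quadratic in h: DoF·h² − 2·s·(s−f)·h − DoF·(s−f)² = 0 ⇒ h = (s−f)·(s + √(s² + DoF²)) / DoF = 10046 × (10200 + √(10200² + 4880²)) / 4880 = 10046 × (10200 + 11307.3) / 4880 ≈ 44275 mm.
Then N = f²/(c·h) = 154² / (0.067 × 44275) = 23716 / 2966.4 ≈ 7.99.

f/7.99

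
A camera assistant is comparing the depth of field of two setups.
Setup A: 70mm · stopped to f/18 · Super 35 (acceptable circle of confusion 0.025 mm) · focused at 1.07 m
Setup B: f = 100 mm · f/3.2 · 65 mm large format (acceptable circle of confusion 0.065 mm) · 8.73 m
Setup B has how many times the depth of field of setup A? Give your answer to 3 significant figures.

16.3

Setup A: H = 70²/(18×0.025) + 70 ≈ 10958.9 mm; DoF = Df − Dn = 1178.20 − 980.00 ≈ 198.20 mm.
Setup B: H = 100²/(3.2×0.065) + 100 ≈ 48176.9 mm; DoF = Df − Dn = 10639.9 − 7401.4 ≈ 3238.5 mm.
Ratio = 3238.5 / 198.20 ≈ 16.3.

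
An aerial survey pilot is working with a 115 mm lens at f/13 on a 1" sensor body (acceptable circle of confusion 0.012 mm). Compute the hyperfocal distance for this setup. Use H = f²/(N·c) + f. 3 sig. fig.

Hyperfocal distance H = f²/(N·c) + f = 115²/(13 × 0.012) + 115 = 13225/0.156 + 115 ≈ 84890.6 mm ≈ 84.9 m.

84.9 m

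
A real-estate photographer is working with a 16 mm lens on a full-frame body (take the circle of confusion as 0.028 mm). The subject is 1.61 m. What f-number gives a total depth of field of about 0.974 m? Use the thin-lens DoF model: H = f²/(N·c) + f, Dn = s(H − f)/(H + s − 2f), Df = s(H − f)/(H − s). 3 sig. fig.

Write h = H − f = f²/(N·c). The thin-lens limits are Dn = s·h/(h + (s−f)) and Df = s·h/(h − (s−f)), so DoF = Df − Dn = 2·s·(s−f)·h / (h² − (s−f)²).
That is a quadratic in h: DoF·h² − 2·s·(s−f)·h − DoF·(s−f)² = 0 ⇒ h = (s−f)·(s + √(s² + DoF²)) / DoF = 1594 × (1610 + √(1610² + 974²)) / 974 = 1594 × (1610 + 1881.69) / 974 ≈ 5714.3 mm.
Then N = f²/(c·h) = 16² / (0.028 × 5714.3) = 256 / 160.00 ≈ 1.60.

f/1.60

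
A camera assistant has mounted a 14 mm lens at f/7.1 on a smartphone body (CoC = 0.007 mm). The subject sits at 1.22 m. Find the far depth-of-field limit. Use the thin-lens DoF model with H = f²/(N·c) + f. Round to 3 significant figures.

1.76 m

Hyperfocal distance H = f²/(N·c) + f = 14²/(7.1 × 0.007) + 14 = 196/0.0497 + 14 ≈ 3957.7 mm ≈ 3.958 m.
Far limit Df = s·(H − f)/(H − s) = 1220 × (3957.7 − 14) / (3957.7 − 1220) = 1220 × 3943.7 / 2737.7 ≈ 1757.4 mm ≈ 1.76 m.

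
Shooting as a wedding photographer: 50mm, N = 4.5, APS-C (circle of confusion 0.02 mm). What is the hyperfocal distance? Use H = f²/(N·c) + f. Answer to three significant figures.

Hyperfocal distance H = f²/(N·c) + f = 50²/(4.5 × 0.02) + 50 = 2500/0.09 + 50 ≈ 27827.8 mm ≈ 27.8 m.

27.8 m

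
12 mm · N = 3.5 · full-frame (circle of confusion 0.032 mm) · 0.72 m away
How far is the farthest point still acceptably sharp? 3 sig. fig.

Hyperfocal distance H = f²/(N·c) + f = 12²/(3.5 × 0.032) + 12 = 144/0.112 + 12 ≈ 1297.7 mm ≈ 1.298 m.
Far limit Df = s·(H − f)/(H − s) = 720 × (1297.7 − 12) / (1297.7 − 720) = 720 × 1285.7 / 577.7 ≈ 1602.4 mm ≈ 1.60 m.

1.60 m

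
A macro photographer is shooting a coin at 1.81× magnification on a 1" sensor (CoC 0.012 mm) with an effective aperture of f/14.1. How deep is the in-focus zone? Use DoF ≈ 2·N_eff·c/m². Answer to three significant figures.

At magnification m, DoF ≈ 2·N_eff·c/m² = 2 × 14.1 × 0.012 / 1.81² = 0.3384 / 3.276 ≈ 0.103 mm.

0.103 mm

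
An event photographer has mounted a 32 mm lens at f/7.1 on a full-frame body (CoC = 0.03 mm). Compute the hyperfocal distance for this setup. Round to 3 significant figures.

Hyperfocal distance H = f²/(N·c) + f = 32²/(7.1 × 0.03) + 32 = 1024/0.213 + 32 ≈ 4839.5 mm ≈ 4.84 m.

4.84 m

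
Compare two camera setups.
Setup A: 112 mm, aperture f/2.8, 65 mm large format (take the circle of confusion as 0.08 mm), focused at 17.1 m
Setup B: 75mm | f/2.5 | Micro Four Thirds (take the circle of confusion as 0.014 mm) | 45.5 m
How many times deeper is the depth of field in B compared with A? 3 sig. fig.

2.45

Setup A: H = 112²/(2.8×0.08) + 112 ≈ 56112.0 mm; DoF = Df − Dn = 24546 − 13120 ≈ 11426 mm.
Setup B: H = 75²/(2.5×0.014) + 75 ≈ 160789.3 mm; DoF = Df − Dn = 63427 − 35474 ≈ 27953 mm.
Ratio = 27953 / 11426 ≈ 2.45.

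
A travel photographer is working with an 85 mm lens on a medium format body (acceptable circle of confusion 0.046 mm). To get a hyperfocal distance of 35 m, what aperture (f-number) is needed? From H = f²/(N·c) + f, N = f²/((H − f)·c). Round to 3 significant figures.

f/4.50

Rearrange H = f²/(N·c) + f for N: N = f² / ((H − f)·c).
N = 85² / ((35000 − 85) × 0.046) = 7225 / 1606 ≈ 4.50.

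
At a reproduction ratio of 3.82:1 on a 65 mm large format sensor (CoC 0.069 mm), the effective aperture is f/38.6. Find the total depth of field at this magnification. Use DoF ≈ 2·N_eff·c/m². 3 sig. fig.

At magnification m, DoF ≈ 2·N_eff·c/m² = 2 × 38.6 × 0.069 / 3.82² = 5.327 / 14.59 ≈ 0.365 mm.

0.365 mm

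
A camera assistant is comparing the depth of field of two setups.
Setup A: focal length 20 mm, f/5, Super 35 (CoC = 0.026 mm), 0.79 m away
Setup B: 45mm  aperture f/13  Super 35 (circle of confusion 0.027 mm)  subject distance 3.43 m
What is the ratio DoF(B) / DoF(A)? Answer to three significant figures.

14.6

Setup A: H = 20²/(5×0.026) + 20 ≈ 3096.9 mm; DoF = Df − Dn = 1053.68 − 631.87 ≈ 421.81 mm.
Setup B: H = 45²/(13×0.027) + 45 ≈ 5814.2 mm; DoF = Df − Dn = 8299.7 − 2161.7 ≈ 6138.0 mm.
Ratio = 6138.0 / 421.81 ≈ 14.6.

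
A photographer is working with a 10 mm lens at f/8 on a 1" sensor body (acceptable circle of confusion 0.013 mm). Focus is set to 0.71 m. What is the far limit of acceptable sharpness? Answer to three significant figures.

2.61 m

Hyperfocal distance H = f²/(N·c) + f = 10²/(8 × 0.013) + 10 = 100/0.104 + 10 ≈ 971.5 mm ≈ 0.972 m.
Far limit Df = s·(H − f)/(H − s) = 710 × (971.5 − 10) / (971.5 − 710) = 710 × 961.5 / 261.5 ≈ 2610.3 mm ≈ 2.61 m.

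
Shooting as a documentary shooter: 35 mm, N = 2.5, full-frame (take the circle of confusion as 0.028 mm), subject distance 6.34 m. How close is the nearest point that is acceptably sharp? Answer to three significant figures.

4.66 m

Hyperfocal distance H = f²/(N·c) + f = 35²/(2.5 × 0.028) + 35 = 1225/0.07 + 35 ≈ 17535.0 mm ≈ 17.54 m.
Near limit Dn = s·(H − f)/(H + s − 2f) = 6340 × (17535.0 − 35) / (17535.0 + 6340 − 2 × 35) = 6340 × 17500.0 / 23805.0 ≈ 4660.8 mm ≈ 4.66 m.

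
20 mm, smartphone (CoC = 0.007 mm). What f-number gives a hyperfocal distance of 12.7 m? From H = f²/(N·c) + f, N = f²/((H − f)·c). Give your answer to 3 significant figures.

Rearrange H = f²/(N·c) + f for N: N = f² / ((H − f)·c).
N = 20² / ((12700 − 20) × 0.007) = 400 / 88.76 ≈ 4.51.

f/4.51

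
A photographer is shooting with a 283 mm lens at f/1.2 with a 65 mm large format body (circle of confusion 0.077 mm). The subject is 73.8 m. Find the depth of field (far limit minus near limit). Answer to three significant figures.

12.6 m

Hyperfocal distance H = f²/(N·c) + f = 283²/(1.2 × 0.077) + 283 = 80089/0.0924 + 283 ≈ 867047.1 mm ≈ 867.0 m.
Near limit Dn = s·(H − f)/(H + s − 2f) = 73800 × (867047.1 − 283) / (867047.1 + 73800 − 2 × 283) = 73800 × 866764.1 / 940281.1 ≈ 68030 mm.
Far limit Df = s·(H − f)/(H − s) = 73800 × (867047.1 − 283) / (867047.1 − 73800) = 73800 × 866764.1 / 793247.1 ≈ 80640 mm.
Depth of field = Df − Dn = 80640 − 68030 ≈ 12610 mm ≈ 12.6 m.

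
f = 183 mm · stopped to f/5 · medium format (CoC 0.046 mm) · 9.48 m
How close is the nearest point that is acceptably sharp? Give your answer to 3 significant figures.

Hyperfocal distance H = f²/(N·c) + f = 183²/(5 × 0.046) + 183 = 33489/0.23 + 183 ≈ 145787.3 mm ≈ 145.8 m.
Near limit Dn = s·(H − f)/(H + s − 2f) = 9480 × (145787.3 − 183) / (145787.3 + 9480 − 2 × 183) = 9480 × 145604.3 / 154901.3 ≈ 8911.0 mm ≈ 8.91 m.

8.91 m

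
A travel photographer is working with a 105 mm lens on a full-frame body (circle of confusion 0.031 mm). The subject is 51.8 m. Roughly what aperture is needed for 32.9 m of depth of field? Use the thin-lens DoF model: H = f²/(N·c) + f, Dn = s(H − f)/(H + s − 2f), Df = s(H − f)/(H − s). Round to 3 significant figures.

Write h = H − f = f²/(N·c). The thin-lens limits are Dn = s·h/(h + (s−f)) and Df = s·h/(h − (s−f)), so DoF = Df − Dn = 2·s·(s−f)·h / (h² − (s−f)²).
That is a quadratic in h: DoF·h² − 2·s·(s−f)·h − DoF·(s−f)² = 0 ⇒ h = (s−f)·(s + √(s² + DoF²)) / DoF = 51695 × (51800 + √(51800² + 32900²)) / 32900 = 51695 × (51800 + 61364.9) / 32900 ≈ 177813 mm.
Then N = f²/(c·h) = 105² / (0.031 × 177813) = 11025 / 5512.2 ≈ 2.00.

f/2.00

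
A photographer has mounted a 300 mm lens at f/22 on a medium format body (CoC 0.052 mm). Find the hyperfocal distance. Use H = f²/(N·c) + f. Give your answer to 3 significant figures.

79.0 m

Hyperfocal distance H = f²/(N·c) + f = 300²/(22 × 0.052) + 300 = 90000/1.144 + 300 ≈ 78971.3 mm ≈ 79.0 m.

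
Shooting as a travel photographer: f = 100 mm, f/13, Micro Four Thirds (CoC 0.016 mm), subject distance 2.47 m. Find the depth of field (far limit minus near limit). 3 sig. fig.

244 mm

Hyperfocal distance H = f²/(N·c) + f = 100²/(13 × 0.016) + 100 = 10000/0.208 + 100 ≈ 48176.9 mm ≈ 48.18 m.
Near limit Dn = s·(H − f)/(H + s − 2f) = 2470 × (48176.9 − 100) / (48176.9 + 2470 − 2 × 100) = 2470 × 48076.9 / 50446.9 ≈ 2353.96 mm.
Far limit Df = s·(H − f)/(H − s) = 2470 × (48176.9 − 100) / (48176.9 − 2470) = 2470 × 48076.9 / 45706.9 ≈ 2598.07 mm.
Depth of field = Df − Dn = 2598.07 − 2353.96 ≈ 244.11 mm.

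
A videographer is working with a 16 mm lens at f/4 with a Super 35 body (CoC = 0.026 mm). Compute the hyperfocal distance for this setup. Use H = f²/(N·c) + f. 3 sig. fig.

Hyperfocal distance H = f²/(N·c) + f = 16²/(4 × 0.026) + 16 = 256/0.104 + 16 ≈ 2477.5 mm ≈ 2.48 m.

2.48 m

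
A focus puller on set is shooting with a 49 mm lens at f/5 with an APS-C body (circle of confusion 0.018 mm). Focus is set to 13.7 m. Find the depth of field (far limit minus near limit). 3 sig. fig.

19.0 m

Hyperfocal distance H = f²/(N·c) + f = 49²/(5 × 0.018) + 49 = 2401/0.09 + 49 ≈ 26726.8 mm ≈ 26.73 m.
Near limit Dn = s·(H − f)/(H + s − 2f) = 13700 × (26726.8 − 49) / (26726.8 + 13700 − 2 × 49) = 13700 × 26677.8 / 40328.8 ≈ 9063 mm.
Far limit Df = s·(H − f)/(H − s) = 13700 × (26726.8 − 49) / (26726.8 − 13700) = 13700 × 26677.8 / 13026.8 ≈ 28056 mm.
Depth of field = Df − Dn = 28056 − 9063 ≈ 18993 mm ≈ 19.0 m.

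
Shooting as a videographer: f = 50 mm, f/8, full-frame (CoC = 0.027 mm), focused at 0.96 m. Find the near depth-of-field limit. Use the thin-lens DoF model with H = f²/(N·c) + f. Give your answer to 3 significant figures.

Hyperfocal distance H = f²/(N·c) + f = 50²/(8 × 0.027) + 50 = 2500/0.216 + 50 ≈ 11624.1 mm ≈ 11.62 m.
Near limit Dn = s·(H − f)/(H + s − 2f) = 960 × (11624.1 − 50) / (11624.1 + 960 − 2 × 50) = 960 × 11574.1 / 12484.1 ≈ 890.02 mm ≈ 0.890 m.

0.890 m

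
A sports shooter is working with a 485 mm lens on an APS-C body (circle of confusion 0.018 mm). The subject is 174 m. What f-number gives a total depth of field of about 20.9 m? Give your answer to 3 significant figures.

f/4.51

Write h = H − f = f²/(N·c). The thin-lens limits are Dn = s·h/(h + (s−f)) and Df = s·h/(h − (s−f)), so DoF = Df − Dn = 2·s·(s−f)·h / (h² − (s−f)²).
That is a quadratic in h: DoF·h² − 2·s·(s−f)·h − DoF·(s−f)² = 0 ⇒ h = (s−f)·(s + √(s² + DoF²)) / DoF = 173515 × (174000 + √(174000² + 20900²)) / 20900 = 173515 × (174000 + 175251) / 20900 ≈ 2899533 mm.
Then N = f²/(c·h) = 485² / (0.018 × 2899533) = 235225 / 52192 ≈ 4.51.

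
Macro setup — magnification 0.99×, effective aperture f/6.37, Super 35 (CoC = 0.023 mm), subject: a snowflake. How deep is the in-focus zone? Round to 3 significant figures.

At magnification m, DoF ≈ 2·N_eff·c/m² = 2 × 6.37 × 0.023 / 0.99² = 0.293 / 0.9801 ≈ 0.299 mm.

0.299 mm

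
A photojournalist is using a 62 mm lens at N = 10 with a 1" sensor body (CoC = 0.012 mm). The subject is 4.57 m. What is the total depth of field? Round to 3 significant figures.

1.31 m

Hyperfocal distance H = f²/(N·c) + f = 62²/(10 × 0.012) + 62 = 3844/0.12 + 62 ≈ 32095.3 mm ≈ 32.10 m.
Near limit Dn = s·(H − f)/(H + s − 2f) = 4570 × (32095.3 − 62) / (32095.3 + 4570 − 2 × 62) = 4570 × 32033.3 / 36541.3 ≈ 4006.2 mm.
Far limit Df = s·(H − f)/(H − s) = 4570 × (32095.3 − 62) / (32095.3 − 4570) = 4570 × 32033.3 / 27525.3 ≈ 5318.5 mm.
Depth of field = Df − Dn = 5318.5 − 4006.2 ≈ 1312.3 mm ≈ 1.31 m.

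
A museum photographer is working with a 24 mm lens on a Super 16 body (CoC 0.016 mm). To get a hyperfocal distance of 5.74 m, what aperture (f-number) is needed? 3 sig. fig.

Rearrange H = f²/(N·c) + f for N: N = f² / ((H − f)·c).
N = 24² / ((5740 − 24) × 0.016) = 576 / 91.46 ≈ 6.30.

f/6.30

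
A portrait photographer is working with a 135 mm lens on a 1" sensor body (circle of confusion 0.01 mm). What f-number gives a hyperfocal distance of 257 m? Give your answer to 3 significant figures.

Rearrange H = f²/(N·c) + f for N: N = f² / ((H − f)·c).
N = 135² / ((257000 − 135) × 0.01) = 18225 / 2569 ≈ 7.10.

f/7.10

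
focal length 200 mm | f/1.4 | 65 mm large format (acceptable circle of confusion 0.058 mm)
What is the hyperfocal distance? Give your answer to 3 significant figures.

493 m

Hyperfocal distance H = f²/(N·c) + f = 200²/(1.4 × 0.058) + 200 = 40000/0.0812 + 200 ≈ 492810.8 mm ≈ 493 m.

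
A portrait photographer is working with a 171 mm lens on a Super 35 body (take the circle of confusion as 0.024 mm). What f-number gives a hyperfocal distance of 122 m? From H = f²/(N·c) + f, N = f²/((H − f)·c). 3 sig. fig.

Rearrange H = f²/(N·c) + f for N: N = f² / ((H − f)·c).
N = 171² / ((122000 − 171) × 0.024) = 29241 / 2924 ≈ 10.

f/10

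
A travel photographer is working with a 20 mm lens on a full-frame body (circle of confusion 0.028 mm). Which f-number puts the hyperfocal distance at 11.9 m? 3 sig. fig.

Rearrange H = f²/(N·c) + f for N: N = f² / ((H − f)·c).
N = 20² / ((11900 − 20) × 0.028) = 400 / 332.6 ≈ 1.20.

f/1.20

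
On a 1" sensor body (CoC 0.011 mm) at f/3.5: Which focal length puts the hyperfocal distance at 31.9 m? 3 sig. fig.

35.0 mm

From H = f²/(N·c) + f, with f ≪ H: f ≈ √(H·N·c) = √(31900 × 3.5 × 0.011) = √1228.2 ≈ 35.04 mm.
The +f correction barely moves this — solving exactly, f² + N·c·f − N·c·H = 0 ⇒ f = (−N·c + √((N·c)² + 4·N·c·H))/2 = (−0.0385 + √4912.6)/2 ≈ 35.026 mm, so f ≈ 35.0 mm.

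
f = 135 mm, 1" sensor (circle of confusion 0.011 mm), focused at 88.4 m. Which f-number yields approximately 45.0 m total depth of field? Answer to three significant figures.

Write h = H − f = f²/(N·c). The thin-lens limits are Dn = s·h/(h + (s−f)) and Df = s·h/(h − (s−f)), so DoF = Df − Dn = 2·s·(s−f)·h / (h² − (s−f)²).
That is a quadratic in h: DoF·h² − 2·s·(s−f)·h − DoF·(s−f)² = 0 ⇒ h = (s−f)·(s + √(s² + DoF²)) / DoF = 88265 × (88400 + √(88400² + 45000²)) / 45000 = 88265 × (88400 + 99194.6) / 45000 ≈ 367956 mm.
Then N = f²/(c·h) = 135² / (0.011 × 367956) = 18225 / 4047.5 ≈ 4.50.

f/4.50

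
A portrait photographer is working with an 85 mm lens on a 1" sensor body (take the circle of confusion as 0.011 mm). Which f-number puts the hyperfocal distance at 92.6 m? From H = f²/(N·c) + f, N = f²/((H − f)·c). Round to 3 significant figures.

Rearrange H = f²/(N·c) + f for N: N = f² / ((H − f)·c).
N = 85² / ((92600 − 85) × 0.011) = 7225 / 1018 ≈ 7.10.

f/7.10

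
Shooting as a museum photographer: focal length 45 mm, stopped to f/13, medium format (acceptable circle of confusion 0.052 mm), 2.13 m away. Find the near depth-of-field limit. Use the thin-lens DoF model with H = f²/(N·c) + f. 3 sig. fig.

1.26 m

Hyperfocal distance H = f²/(N·c) + f = 45²/(13 × 0.052) + 45 = 2025/0.676 + 45 ≈ 3040.6 mm ≈ 3.041 m.
Near limit Dn = s·(H − f)/(H + s − 2f) = 2130 × (3040.6 − 45) / (3040.6 + 2130 − 2 × 45) = 2130 × 2995.6 / 5080.6 ≈ 1255.9 mm ≈ 1.26 m.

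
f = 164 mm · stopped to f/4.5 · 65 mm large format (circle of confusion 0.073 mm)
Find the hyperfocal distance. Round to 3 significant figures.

Hyperfocal distance H = f²/(N·c) + f = 164²/(4.5 × 0.073) + 164 = 26896/0.3285 + 164 ≈ 82039.2 mm ≈ 82.0 m.

82.0 m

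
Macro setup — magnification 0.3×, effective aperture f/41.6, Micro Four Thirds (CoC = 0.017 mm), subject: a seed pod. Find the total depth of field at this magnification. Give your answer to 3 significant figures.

At magnification m, DoF ≈ 2·N_eff·c/m² = 2 × 41.6 × 0.017 / 0.3² = 1.414 / 0.09 ≈ 15.7 mm.

15.7 mm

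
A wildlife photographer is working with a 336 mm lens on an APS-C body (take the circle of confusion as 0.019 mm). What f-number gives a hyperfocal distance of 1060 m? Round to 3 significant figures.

f/5.61

Rearrange H = f²/(N·c) + f for N: N = f² / ((H − f)·c).
N = 336² / ((1060000 − 336) × 0.019) = 112896 / 20134 ≈ 5.61.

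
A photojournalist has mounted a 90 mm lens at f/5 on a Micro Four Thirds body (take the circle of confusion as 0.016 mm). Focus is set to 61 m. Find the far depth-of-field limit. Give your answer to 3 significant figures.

Hyperfocal distance H = f²/(N·c) + f = 90²/(5 × 0.016) + 90 = 8100/0.08 + 90 ≈ 101340.0 mm ≈ 101.3 m.
Far limit Df = s·(H − f)/(H − s) = 61000 × (101340.0 − 90) / (101340.0 − 61000) = 61000 × 101250.0 / 40340.0 ≈ 153105 mm ≈ 153 m.

153 m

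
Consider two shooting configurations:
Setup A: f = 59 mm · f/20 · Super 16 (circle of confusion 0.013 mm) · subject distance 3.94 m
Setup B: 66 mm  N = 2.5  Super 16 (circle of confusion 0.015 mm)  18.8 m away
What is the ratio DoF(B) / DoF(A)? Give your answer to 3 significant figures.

Setup A: H = 59²/(20×0.013) + 59 ≈ 13447.5 mm; DoF = Df − Dn = 5548.3 − 3054.6 ≈ 2493.7 mm.
Setup B: H = 66²/(2.5×0.015) + 66 ≈ 116226.0 mm; DoF = Df − Dn = 22415.0 − 16189.1 ≈ 6225.9 mm.
Ratio = 6225.9 / 2493.7 ≈ 2.50.

2.50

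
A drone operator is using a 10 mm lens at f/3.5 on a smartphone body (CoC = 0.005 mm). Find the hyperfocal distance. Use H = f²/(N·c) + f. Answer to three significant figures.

Hyperfocal distance H = f²/(N·c) + f = 10²/(3.5 × 0.005) + 10 = 100/0.0175 + 10 ≈ 5724.3 mm ≈ 5.72 m.

5.72 m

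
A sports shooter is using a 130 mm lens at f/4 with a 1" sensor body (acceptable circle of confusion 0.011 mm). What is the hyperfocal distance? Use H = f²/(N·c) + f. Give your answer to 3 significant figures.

Hyperfocal distance H = f²/(N·c) + f = 130²/(4 × 0.011) + 130 = 16900/0.044 + 130 ≈ 384220.9 mm ≈ 384 m.

384 m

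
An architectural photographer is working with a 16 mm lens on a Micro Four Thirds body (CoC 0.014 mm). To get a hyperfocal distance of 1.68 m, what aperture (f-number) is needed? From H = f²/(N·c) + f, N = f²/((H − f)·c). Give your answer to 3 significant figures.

Rearrange H = f²/(N·c) + f for N: N = f² / ((H − f)·c).
N = 16² / ((1680 − 16) × 0.014) = 256 / 23.30 ≈ 11.

f/11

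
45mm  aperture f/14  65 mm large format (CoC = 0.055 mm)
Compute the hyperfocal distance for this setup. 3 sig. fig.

2.67 m

Hyperfocal distance H = f²/(N·c) + f = 45²/(14 × 0.055) + 45 = 2025/0.77 + 45 ≈ 2674.9 mm ≈ 2.67 m.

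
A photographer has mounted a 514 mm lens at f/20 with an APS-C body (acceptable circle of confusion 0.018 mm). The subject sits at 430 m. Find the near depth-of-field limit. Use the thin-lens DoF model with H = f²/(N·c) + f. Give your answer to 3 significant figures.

Hyperfocal distance H = f²/(N·c) + f = 514²/(20 × 0.018) + 514 = 264196/0.36 + 514 ≈ 734391.8 mm ≈ 734.4 m.
Near limit Dn = s·(H − f)/(H + s − 2f) = 430000 × (734391.8 − 514) / (734391.8 + 430000 − 2 × 514) = 430000 × 733877.8 / 1163363.8 ≈ 271254 mm ≈ 271 m.

271 m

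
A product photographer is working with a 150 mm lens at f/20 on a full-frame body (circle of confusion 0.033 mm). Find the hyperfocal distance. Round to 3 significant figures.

Hyperfocal distance H = f²/(N·c) + f = 150²/(20 × 0.033) + 150 = 22500/0.66 + 150 ≈ 34240.9 mm ≈ 34.2 m.

34.2 m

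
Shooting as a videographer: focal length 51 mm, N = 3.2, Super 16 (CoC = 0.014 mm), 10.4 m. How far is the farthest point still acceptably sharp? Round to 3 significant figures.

Hyperfocal distance H = f²/(N·c) + f = 51²/(3.2 × 0.014) + 51 = 2601/0.0448 + 51 ≈ 58109.0 mm ≈ 58.11 m.
Far limit Df = s·(H − f)/(H − s) = 10400 × (58109.0 − 51) / (58109.0 − 10400) = 10400 × 58058.0 / 47709.0 ≈ 12656 mm ≈ 12.7 m.

12.7 m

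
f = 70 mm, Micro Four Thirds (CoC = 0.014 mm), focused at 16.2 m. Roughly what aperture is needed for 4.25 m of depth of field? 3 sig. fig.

f/2.80

Write h = H − f = f²/(N·c). The thin-lens limits are Dn = s·h/(h + (s−f)) and Df = s·h/(h − (s−f)), so DoF = Df − Dn = 2·s·(s−f)·h / (h² − (s−f)²).
That is a quadratic in h: DoF·h² − 2·s·(s−f)·h − DoF·(s−f)² = 0 ⇒ h = (s−f)·(s + √(s² + DoF²)) / DoF = 16130 × (16200 + √(16200² + 4250²)) / 4250 = 16130 × (16200 + 16748.2) / 4250 ≈ 125048 mm.
Then N = f²/(c·h) = 70² / (0.014 × 125048) = 4900 / 1750.7 ≈ 2.80.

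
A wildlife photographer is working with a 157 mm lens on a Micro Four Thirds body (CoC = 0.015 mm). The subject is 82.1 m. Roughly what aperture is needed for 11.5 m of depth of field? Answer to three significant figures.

f/1.40

Write h = H − f = f²/(N·c). The thin-lens limits are Dn = s·h/(h + (s−f)) and Df = s·h/(h − (s−f)), so DoF = Df − Dn = 2·s·(s−f)·h / (h² − (s−f)²).
That is a quadratic in h: DoF·h² − 2·s·(s−f)·h − DoF·(s−f)² = 0 ⇒ h = (s−f)·(s + √(s² + DoF²)) / DoF = 81943 × (82100 + √(82100² + 11500²)) / 11500 = 81943 × (82100 + 82901.5) / 11500 ≈ 1175715 mm.
Then N = f²/(c·h) = 157² / (0.015 × 1175715) = 24649 / 17636 ≈ 1.40.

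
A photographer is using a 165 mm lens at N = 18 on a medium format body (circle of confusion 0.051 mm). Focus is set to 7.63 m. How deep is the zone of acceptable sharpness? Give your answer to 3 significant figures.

4.10 m

Hyperfocal distance H = f²/(N·c) + f = 165²/(18 × 0.051) + 165 = 27225/0.918 + 165 ≈ 29821.9 mm ≈ 29.82 m.
Near limit Dn = s·(H − f)/(H + s − 2f) = 7630 × (29821.9 − 165) / (29821.9 + 7630 − 2 × 165) = 7630 × 29656.9 / 37121.9 ≈ 6095.6 mm.
Far limit Df = s·(H − f)/(H − s) = 7630 × (29821.9 − 165) / (29821.9 − 7630) = 7630 × 29656.9 / 22191.9 ≈ 10196.6 mm.
Depth of field = Df − Dn = 10196.6 − 6095.6 ≈ 4101.0 mm ≈ 4.10 m.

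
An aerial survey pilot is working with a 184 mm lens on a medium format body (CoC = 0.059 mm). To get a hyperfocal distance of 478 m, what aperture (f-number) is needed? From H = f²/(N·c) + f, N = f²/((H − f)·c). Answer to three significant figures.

f/1.20

Rearrange H = f²/(N·c) + f for N: N = f² / ((H − f)·c).
N = 184² / ((478000 − 184) × 0.059) = 33856 / 28191 ≈ 1.20.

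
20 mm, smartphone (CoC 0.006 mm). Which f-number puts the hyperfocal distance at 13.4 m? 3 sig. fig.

f/4.98

Rearrange H = f²/(N·c) + f for N: N = f² / ((H − f)·c).
N = 20² / ((13400 − 20) × 0.006) = 400 / 80.28 ≈ 4.98.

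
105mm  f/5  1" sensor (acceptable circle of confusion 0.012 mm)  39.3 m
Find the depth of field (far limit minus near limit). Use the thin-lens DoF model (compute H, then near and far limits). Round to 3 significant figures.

17.6 m

Hyperfocal distance H = f²/(N·c) + f = 105²/(5 × 0.012) + 105 = 11025/0.06 + 105 ≈ 183855.0 mm ≈ 183.9 m.
Near limit Dn = s·(H − f)/(H + s − 2f) = 39300 × (183855.0 − 105) / (183855.0 + 39300 − 2 × 105) = 39300 × 183750.0 / 222945.0 ≈ 32391 mm.
Far limit Df = s·(H − f)/(H − s) = 39300 × (183855.0 − 105) / (183855.0 − 39300) = 39300 × 183750.0 / 144555.0 ≈ 49956 mm.
Depth of field = Df − Dn = 49956 − 32391 ≈ 17565 mm ≈ 17.6 m.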